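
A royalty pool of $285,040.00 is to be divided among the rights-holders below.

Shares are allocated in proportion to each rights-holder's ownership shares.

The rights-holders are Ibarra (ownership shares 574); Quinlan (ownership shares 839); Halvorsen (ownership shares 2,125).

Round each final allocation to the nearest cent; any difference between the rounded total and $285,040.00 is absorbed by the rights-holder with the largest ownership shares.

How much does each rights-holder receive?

Sum of ownership shares: 574 + 839 + 2,125 = 3,538.
Unrounded shares: Ibarra 46,244.4771; Quinlan 67,594.2793; Halvorsen 171,201.2436.
After rounding (cent): Ibarra $46,244.48; Quinlan $67,594.28; Halvorsen $171,201.24. Sum = $285,040.00.
No rounding difference to absorb.

Ibarra: $46,244.48 | Quinlan: $67,594.28 | Halvorsen: $171,201.24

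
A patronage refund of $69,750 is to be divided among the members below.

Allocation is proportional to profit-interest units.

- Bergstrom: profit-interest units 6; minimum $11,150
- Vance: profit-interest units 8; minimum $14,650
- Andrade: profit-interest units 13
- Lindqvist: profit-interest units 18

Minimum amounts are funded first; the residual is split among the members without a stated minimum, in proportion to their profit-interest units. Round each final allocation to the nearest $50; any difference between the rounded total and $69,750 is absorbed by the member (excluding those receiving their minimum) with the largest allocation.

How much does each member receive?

Fund the minimums — Bergstrom $11,150; Vance $14,650. Residual $43,950.
Residual split over remaining profit-interest units 31: Andrade 18,430.65 → $18,450; Lindqvist 25,519.35 → $25,500.

Bergstrom: $11,150 | Vance: $14,650 | Andrade: $18,450 | Lindqvist: $25,500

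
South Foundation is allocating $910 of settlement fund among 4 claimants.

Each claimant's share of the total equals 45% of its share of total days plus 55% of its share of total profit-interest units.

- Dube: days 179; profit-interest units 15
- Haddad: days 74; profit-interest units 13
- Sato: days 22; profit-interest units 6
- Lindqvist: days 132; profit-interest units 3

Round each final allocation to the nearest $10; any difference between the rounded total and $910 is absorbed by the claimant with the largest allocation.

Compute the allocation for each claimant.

Dube: $390 · Haddad: $250 · Sato: $100 · Lindqvist: $170

Totals — days 407, profit-interest units 37.
Blended shares (45% days + 55% profit-interest units): Dube 0.4209; Haddad 0.2751; Sato 0.1135; Lindqvist 0.1905.
Pro-rata amounts: Dube 383.00; Haddad 250.31; Sato 103.30; Lindqvist 173.39.
At nearest $10: Dube $380; Haddad $250; Sato $100; Lindqvist $170. Sum = $900.
Difference $910 − $900 = +$10 applied to largest allocation (Dube): Dube becomes $390.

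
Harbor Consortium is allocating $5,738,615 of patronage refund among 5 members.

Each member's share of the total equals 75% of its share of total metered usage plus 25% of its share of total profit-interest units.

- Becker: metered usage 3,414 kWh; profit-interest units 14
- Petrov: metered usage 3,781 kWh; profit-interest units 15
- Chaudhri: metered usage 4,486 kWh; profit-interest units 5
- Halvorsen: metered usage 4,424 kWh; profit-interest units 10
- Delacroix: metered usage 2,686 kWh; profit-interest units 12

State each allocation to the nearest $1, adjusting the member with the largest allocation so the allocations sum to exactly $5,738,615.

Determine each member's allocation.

Becker: $1,140,619 · Petrov: $1,250,297 · Chaudhri: $1,155,584 · Halvorsen: $1,269,478 · Delacroix: $922,637

Metered usage total 18,791; profit-interest units total 56.
Composite weights (75% metered usage + 25% profit-interest units): Becker 0.1988; Petrov 0.2179; Chaudhri 0.2014; Halvorsen 0.2212; Delacroix 0.1608.
Raw shares: Becker 1,140,618.83; Petrov 1,250,296.70; Chaudhri 1,155,584.38; Halvorsen 1,269,477.75; Delacroix 922,637.34.
After rounding ($1): Becker $1,140,619; Petrov $1,250,297; Chaudhri $1,155,584; Halvorsen $1,269,478; Delacroix $922,637. Sum = $5,738,615.
No rounding difference to absorb.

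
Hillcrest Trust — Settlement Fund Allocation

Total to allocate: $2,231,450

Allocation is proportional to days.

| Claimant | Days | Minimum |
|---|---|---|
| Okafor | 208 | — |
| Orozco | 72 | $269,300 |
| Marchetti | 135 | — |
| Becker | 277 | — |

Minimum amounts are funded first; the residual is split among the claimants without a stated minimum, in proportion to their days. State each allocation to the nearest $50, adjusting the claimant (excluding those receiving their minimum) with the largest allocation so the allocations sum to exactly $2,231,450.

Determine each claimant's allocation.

Guaranteed amounts: Orozco $269,300. Balance $1,962,150.
Balance split over remaining days 620: Okafor 658,269.68 → $658,250; Marchetti 427,242.34 → $427,250; Becker 876,637.98 → $876,650.

Okafor: $658,250 · Orozco: $269,300 · Marchetti: $427,250 · Becker: $876,650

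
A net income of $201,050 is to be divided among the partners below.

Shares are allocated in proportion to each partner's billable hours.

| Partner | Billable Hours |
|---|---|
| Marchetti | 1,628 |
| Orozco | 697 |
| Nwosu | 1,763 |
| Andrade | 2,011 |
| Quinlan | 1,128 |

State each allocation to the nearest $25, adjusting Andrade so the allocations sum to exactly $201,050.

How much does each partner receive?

Marchetti: $45,300 | Orozco: $19,400 | Nwosu: $49,050 | Andrade: $55,925 | Quinlan: $31,375

Billable hours total: 7,227.
Raw shares: Marchetti 1,628/7,227 × $201,050 = 45,289.80; Orozco 697/7,227 × $201,050 = 19,390.04; Nwosu 1,763/7,227 × $201,050 = 49,045.41; Andrade 2,011/7,227 × $201,050 = 55,944.59; Quinlan 1,128/7,227 × $201,050 = 31,380.16.
After rounding ($25): Marchetti $45,300; Orozco $19,400; Nwosu $49,050; Andrade $55,950; Quinlan $31,375. Sum = $201,075.
Difference $201,050 − $201,075 = −$25 applied to Andrade: Andrade becomes $55,925.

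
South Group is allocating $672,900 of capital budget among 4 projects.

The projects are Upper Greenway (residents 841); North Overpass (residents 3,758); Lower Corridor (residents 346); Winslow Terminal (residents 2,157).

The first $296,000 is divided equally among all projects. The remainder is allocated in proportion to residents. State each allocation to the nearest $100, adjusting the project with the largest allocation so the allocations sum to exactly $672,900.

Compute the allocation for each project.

$296,000 shared equally gives $74,000 per project.
Remainder $376,900 by residents (total 7,102): Upper Greenway 44,631.50 → $44,600; North Overpass 199,435.40 → $199,400; Lower Corridor 18,362.07 → $18,400; Winslow Terminal 114,471.04 → $114,500.
Totals: Upper Greenway $74,000 + $44,600 = $118,600; North Overpass $74,000 + $199,400 = $273,400; Lower Corridor $74,000 + $18,400 = $92,400; Winslow Terminal $74,000 + $114,500 = $188,500.

Upper Greenway: $118,600 | North Overpass: $273,400 | Lower Corridor: $92,400 | Winslow Terminal: $188,500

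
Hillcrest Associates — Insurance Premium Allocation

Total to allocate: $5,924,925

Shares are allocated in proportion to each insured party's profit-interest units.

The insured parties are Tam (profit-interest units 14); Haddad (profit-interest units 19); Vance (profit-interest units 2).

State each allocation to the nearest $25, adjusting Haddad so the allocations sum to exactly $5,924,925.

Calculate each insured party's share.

Sum of profit-interest units: 35.
Unrounded shares: Tam 14/35 × $5,924,925 = 2,369,970.00; Haddad 19/35 × $5,924,925 = 3,216,387.86; Vance 2/35 × $5,924,925 = 338,567.14.
At nearest $25: Tam $2,369,975; Haddad $3,216,400; Vance $338,575. Sum = $5,924,950.
Difference $5,924,925 − $5,924,950 = −$25 applied to Haddad: Haddad becomes $3,216,375.

Tam: $2,369,975 | Haddad: $3,216,375 | Vance: $338,575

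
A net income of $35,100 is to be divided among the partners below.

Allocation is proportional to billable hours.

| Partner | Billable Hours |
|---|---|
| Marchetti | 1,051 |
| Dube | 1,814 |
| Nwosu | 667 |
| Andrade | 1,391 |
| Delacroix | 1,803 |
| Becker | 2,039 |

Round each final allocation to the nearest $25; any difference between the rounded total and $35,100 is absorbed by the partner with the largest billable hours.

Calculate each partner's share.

Marchetti: $4,200 · Dube: $7,275 · Nwosu: $2,675 · Andrade: $5,575 · Delacroix: $7,225 · Becker: $8,150

Total billable hours = 1,051 + 1,814 + 667 + 1,391 + 1,803 + 2,039 = 8,765.
Pro-rata amounts: Marchetti 4,208.80; Dube 7,264.28; Nwosu 2,671.04; Andrade 5,570.35; Delacroix 7,220.23; Becker 8,165.31.
After rounding ($25): Marchetti $4,200; Dube $7,275; Nwosu $2,675; Andrade $5,575; Delacroix $7,225; Becker $8,175. Sum = $35,125.
Difference $35,100 − $35,125 = −$25 applied to largest billable hours (Becker): Becker becomes $8,150.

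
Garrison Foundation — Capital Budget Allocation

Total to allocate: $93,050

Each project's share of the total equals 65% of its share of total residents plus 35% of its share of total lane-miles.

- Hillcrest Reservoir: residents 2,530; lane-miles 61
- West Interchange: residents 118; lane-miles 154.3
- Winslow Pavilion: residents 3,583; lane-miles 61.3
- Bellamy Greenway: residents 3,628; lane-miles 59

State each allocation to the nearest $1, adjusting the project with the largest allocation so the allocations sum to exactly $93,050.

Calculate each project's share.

Residents total 9,859; lane-miles total 335.6.
Blended shares (65% residents + 35% lane-miles): Hillcrest Reservoir 0.2304; West Interchange 0.1687; Winslow Pavilion 0.3002; Bellamy Greenway 0.3007.
Proportional shares: Hillcrest Reservoir 21,440.52; West Interchange 15,697.58; Winslow Pavilion 27,929.52; Bellamy Greenway 27,982.39.
After rounding ($1): Hillcrest Reservoir $21,441; West Interchange $15,698; Winslow Pavilion $27,930; Bellamy Greenway $27,982. Sum = $93,051.
Difference $93,050 − $93,051 = −$1 applied to largest allocation (Bellamy Greenway): Bellamy Greenway becomes $27,981.

Hillcrest Reservoir: $21,441 | West Interchange: $15,698 | Winslow Pavilion: $27,930 | Bellamy Greenway: $27,981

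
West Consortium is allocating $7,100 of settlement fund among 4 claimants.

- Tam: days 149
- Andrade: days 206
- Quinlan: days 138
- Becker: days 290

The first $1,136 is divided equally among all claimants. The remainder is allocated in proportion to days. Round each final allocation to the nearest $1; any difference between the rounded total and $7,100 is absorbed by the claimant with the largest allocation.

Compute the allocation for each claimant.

$1,136 shared equally gives $284 per claimant.
Remainder $5,964 by days (total 783): Tam 1,134.91 → $1,135; Andrade 1,569.07 → $1,569; Quinlan 1,051.13 → $1,051; Becker 2,208.89 → $2,209.
Totals: Tam $284 + $1,135 = $1,419; Andrade $284 + $1,569 = $1,853; Quinlan $284 + $1,051 = $1,335; Becker $284 + $2,209 = $2,493.

Tam: $1,419 · Andrade: $1,853 · Quinlan: $1,335 · Becker: $2,493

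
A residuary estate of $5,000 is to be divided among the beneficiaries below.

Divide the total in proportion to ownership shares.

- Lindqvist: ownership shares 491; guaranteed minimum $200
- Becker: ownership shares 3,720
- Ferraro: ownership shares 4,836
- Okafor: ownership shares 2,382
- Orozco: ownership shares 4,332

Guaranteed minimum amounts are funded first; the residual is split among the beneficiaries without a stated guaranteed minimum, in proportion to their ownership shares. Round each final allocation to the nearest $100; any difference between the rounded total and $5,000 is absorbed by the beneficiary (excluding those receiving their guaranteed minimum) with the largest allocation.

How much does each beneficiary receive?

Lindqvist: $200; Becker: $1,200; Ferraro: $1,500; Okafor: $700; Orozco: $1,400

Minimums first: Lindqvist $200. Balance $4,800.
Balance split over remaining ownership shares 15,270: Becker 1,169.35 → $1,200; Ferraro 1,520.16 → $1,500; Okafor 748.76 → $700; Orozco 1,361.73 → $1,400.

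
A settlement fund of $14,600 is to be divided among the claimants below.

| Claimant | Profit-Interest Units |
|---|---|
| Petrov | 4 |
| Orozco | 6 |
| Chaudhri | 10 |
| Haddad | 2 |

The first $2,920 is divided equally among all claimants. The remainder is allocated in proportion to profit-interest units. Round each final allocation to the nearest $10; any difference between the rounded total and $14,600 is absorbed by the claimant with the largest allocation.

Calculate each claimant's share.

$2,920 shared equally gives $730 per claimant.
Remainder $11,680 by profit-interest units (total 22): Petrov 2,123.64 → $2,120; Orozco 3,185.45 → $3,190; Chaudhri 5,309.09 → $5,310; Haddad 1,061.82 → $1,060.
Totals: Petrov $730 + $2,120 = $2,850; Orozco $730 + $3,190 = $3,920; Chaudhri $730 + $5,310 = $6,040; Haddad $730 + $1,060 = $1,790.

Petrov: $2,850 · Orozco: $3,920 · Chaudhri: $6,040 · Haddad: $1,790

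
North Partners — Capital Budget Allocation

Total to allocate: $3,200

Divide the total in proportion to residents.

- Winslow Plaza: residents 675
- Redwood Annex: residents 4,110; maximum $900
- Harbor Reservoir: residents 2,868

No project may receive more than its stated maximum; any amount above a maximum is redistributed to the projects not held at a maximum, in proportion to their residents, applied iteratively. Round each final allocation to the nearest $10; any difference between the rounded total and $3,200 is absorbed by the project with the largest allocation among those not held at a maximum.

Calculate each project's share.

Winslow Plaza: $440 · Redwood Annex: $900 · Harbor Reservoir: $1,860

Residents total: 7,653.
Unconstrained shares: Winslow Plaza 282.24; Redwood Annex 1,718.54; Harbor Reservoir 1,199.22.
Capped: Redwood Annex ($900); balance $2,300 reallocated over remaining residents 3,543.
Shares after redistribution: Winslow Plaza 438.19 → $440; Harbor Reservoir 1,861.81 → $1,860.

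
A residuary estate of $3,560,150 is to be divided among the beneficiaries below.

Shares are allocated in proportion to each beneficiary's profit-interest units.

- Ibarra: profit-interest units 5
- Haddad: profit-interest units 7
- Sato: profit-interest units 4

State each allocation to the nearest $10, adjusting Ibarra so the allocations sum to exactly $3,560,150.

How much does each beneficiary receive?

Total profit-interest units = 16.
Unrounded shares: Ibarra 5/16 × $3,560,150 = 1,112,546.88; Haddad 7/16 × $3,560,150 = 1,557,565.62; Sato 4/16 × $3,560,150 = 890,037.50.
After rounding ($10): Ibarra $1,112,550; Haddad $1,557,570; Sato $890,040. Sum = $3,560,160.
Difference $3,560,150 − $3,560,160 = −$10 applied to Ibarra: Ibarra becomes $1,112,540.

Ibarra: $1,112,540 · Haddad: $1,557,570 · Sato: $890,040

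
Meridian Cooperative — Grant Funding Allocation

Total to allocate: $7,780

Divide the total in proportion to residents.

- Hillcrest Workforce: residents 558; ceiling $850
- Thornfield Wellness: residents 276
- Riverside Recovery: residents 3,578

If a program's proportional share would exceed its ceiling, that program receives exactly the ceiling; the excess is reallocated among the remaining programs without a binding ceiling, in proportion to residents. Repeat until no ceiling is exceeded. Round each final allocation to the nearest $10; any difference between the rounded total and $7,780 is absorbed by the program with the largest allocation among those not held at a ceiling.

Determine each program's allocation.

Residents total: 4,412.
Proportional shares (ignoring caps): Hillcrest Workforce 983.96; Thornfield Wellness 486.69; Riverside Recovery 6,309.35.
Held at cap: Hillcrest Workforce ($850); remaining pool $6,930 reallocated over remaining residents 3,854.
Shares after redistribution: Thornfield Wellness 496.28 → $500; Riverside Recovery 6,433.72 → $6,430.

Hillcrest Workforce: $850 | Thornfield Wellness: $500 | Riverside Recovery: $6,430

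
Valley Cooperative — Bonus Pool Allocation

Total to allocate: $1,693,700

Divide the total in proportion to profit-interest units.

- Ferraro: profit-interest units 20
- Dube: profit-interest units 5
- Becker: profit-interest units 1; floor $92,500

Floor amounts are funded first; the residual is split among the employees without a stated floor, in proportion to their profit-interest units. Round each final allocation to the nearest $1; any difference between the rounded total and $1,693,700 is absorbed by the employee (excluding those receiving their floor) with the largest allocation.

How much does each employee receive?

Fund the minimums — Becker $92,500. Remaining pool $1,601,200.
Remaining pool split over remaining profit-interest units 25: Ferraro 1,280,960.00 → $1,280,960; Dube 320,240.00 → $320,240.

Ferraro: $1,280,960 | Dube: $320,240 | Becker: $92,500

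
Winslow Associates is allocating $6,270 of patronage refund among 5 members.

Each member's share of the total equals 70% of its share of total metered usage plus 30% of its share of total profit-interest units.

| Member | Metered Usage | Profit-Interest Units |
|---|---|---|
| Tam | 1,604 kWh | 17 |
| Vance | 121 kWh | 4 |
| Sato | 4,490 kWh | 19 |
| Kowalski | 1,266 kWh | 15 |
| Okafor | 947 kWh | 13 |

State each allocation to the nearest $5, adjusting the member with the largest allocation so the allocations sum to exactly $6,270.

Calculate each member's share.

Tam: $1,305; Vance: $175; Sato: $2,860; Kowalski: $1,075; Okafor: $855

Totals — metered usage 8,428, profit-interest units 68.
Composite weights (70% metered usage + 30% profit-interest units): Tam 0.2082; Vance 0.0277; Sato 0.4567; Kowalski 0.1713; Okafor 0.1360.
Proportional shares: Tam 1,305.56; Vance 173.66; Sato 2,863.80; Kowalski 1,074.21; Okafor 852.77.
At nearest $5: Tam $1,305; Vance $175; Sato $2,865; Kowalski $1,075; Okafor $855. Sum = $6,275.
Difference $6,270 − $6,275 = −$5 applied to largest allocation (Sato): Sato becomes $2,860.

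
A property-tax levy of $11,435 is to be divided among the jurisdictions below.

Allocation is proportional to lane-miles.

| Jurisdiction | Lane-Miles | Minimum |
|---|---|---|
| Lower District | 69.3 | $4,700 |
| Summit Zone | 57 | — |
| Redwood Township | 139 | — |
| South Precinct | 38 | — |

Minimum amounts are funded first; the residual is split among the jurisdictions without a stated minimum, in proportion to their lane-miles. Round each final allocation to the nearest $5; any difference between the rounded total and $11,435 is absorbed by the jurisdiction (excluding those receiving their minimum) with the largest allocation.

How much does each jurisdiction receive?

Minimums first: Lower District $4,700. Balance $6,735.
Balance split over remaining lane-miles 234: Summit Zone 1,640.58 → $1,640; Redwood Township 4,000.71 → $4,000; South Precinct 1,093.72 → $1,095.

Lower District: $4,700 · Summit Zone: $1,640 · Redwood Township: $4,000 · South Precinct: $1,095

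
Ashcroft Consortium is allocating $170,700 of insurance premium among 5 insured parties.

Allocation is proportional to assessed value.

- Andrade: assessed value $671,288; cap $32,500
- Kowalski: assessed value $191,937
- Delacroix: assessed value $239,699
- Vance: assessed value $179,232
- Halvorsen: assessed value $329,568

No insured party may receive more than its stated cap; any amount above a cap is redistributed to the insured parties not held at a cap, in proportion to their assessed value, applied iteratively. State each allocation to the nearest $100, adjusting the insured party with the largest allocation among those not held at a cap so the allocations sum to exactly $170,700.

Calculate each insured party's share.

Combined assessed value = 1,611,724.
Pro-rata shares before constraints: Andrade 71,097.07; Kowalski 20,328.32; Delacroix 25,386.86; Vance 18,982.72; Halvorsen 34,905.02.
Capped: Andrade ($32,500); balance $138,200 reallocated over remaining assessed value 940,436.
Shares after redistribution: Kowalski 28,205.74 → $28,200; Delacroix 35,224.51 → $35,200; Vance 26,338.70 → $26,300; Halvorsen 48,431.04 → $48,400.
Rounding difference +$100 applied to Halvorsen → $48,500.

Andrade: $32,500 | Kowalski: $28,200 | Delacroix: $35,200 | Vance: $26,300 | Halvorsen: $48,500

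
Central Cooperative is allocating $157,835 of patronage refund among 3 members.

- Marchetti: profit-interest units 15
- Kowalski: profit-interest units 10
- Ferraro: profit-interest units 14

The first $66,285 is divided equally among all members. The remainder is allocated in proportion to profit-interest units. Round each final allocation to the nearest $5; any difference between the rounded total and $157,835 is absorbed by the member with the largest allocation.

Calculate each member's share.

Marchetti: $57,305 | Kowalski: $45,570 | Ferraro: $54,960

First tranche $66,285 split equally: $22,095 each.
Remainder $91,550 by profit-interest units (total 39): Marchetti 35,211.54 → $35,210; Kowalski 23,474.36 → $23,475; Ferraro 32,864.10 → $32,865.
Totals: Marchetti $22,095 + $35,210 = $57,305; Kowalski $22,095 + $23,475 = $45,570; Ferraro $22,095 + $32,865 = $54,960.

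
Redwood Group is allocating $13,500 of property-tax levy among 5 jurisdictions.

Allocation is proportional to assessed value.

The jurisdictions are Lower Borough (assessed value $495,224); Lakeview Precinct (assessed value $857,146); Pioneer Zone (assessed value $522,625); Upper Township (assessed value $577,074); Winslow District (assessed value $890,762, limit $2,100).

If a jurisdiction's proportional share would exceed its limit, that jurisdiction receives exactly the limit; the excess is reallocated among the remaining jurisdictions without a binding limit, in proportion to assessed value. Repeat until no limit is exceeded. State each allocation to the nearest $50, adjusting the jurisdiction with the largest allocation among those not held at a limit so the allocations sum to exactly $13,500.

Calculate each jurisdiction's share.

Lower Borough: $2,300; Lakeview Precinct: $3,950; Pioneer Zone: $2,450; Upper Township: $2,700; Winslow District: $2,100

Combined assessed value = 3,342,831.
Proportional shares (ignoring caps): Lower Borough 1,999.96; Lakeview Precinct 3,461.58; Pioneer Zone 2,110.62; Upper Township 2,330.51; Winslow District 3,597.34.
Cap binds for Winslow District ($2,100); remaining pool $11,400 reallocated over remaining assessed value 2,452,069.
Shares after redistribution: Lower Borough 2,302.36 → $2,300; Lakeview Precinct 3,984.99 → $4,000; Pioneer Zone 2,429.75 → $2,450; Upper Township 2,682.89 → $2,700.
Rounding difference −$50 applied to Lakeview Precinct → $3,950.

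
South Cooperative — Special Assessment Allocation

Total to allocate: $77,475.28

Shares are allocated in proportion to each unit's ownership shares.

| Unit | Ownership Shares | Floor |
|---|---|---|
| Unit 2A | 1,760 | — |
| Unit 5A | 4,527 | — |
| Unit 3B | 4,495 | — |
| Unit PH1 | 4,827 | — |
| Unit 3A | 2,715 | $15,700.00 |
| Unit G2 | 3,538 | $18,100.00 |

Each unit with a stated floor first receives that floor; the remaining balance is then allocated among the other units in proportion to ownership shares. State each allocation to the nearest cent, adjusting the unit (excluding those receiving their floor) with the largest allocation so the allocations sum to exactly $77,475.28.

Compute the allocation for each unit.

Unit 2A: $4,924.63; Unit 5A: $12,666.92; Unit 3B: $12,577.38; Unit PH1: $13,506.35; Unit 3A: $15,700.00; Unit G2: $18,100.00

Fund the minimums — Unit 3A $15,700.00; Unit G2 $18,100.00. Residual $43,675.28.
Residual split over remaining ownership shares 15,609: Unit 2A 4,924.6264 → $4,924.63; Unit 5A 12,666.9225 → $12,666.92; Unit 3B 12,577.3838 → $12,577.38; Unit PH1 13,506.3474 → $13,506.35.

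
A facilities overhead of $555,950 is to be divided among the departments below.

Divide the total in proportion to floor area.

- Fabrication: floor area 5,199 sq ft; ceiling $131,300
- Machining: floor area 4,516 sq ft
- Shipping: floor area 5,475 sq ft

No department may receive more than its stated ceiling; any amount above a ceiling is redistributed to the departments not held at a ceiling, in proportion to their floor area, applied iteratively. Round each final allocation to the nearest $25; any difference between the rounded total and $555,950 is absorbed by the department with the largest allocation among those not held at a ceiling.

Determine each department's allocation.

Fabrication: $131,300; Machining: $191,950; Shipping: $232,700

Floor area total: 15,190.
Proportional shares (ignoring caps): Fabrication 190,282.03; Machining 165,284.41; Shipping 200,383.56.
Capped: Fabrication ($131,300); balance $424,650 reallocated over remaining floor area 9,991.
Redistributed shares: Machining 191,944.69 → $191,950; Shipping 232,705.31 → $232,700.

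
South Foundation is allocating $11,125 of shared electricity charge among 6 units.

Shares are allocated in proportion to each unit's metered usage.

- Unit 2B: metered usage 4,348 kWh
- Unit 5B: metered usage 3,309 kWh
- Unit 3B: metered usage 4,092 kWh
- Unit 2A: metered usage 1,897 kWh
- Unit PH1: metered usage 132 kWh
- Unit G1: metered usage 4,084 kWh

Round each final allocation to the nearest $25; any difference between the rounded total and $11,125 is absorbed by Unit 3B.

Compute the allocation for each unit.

Metered usage total: 17,862.
Unrounded shares: Unit 2B 4,348/17,862 × $11,125 = 2,708.07; Unit 5B 3,309/17,862 × $11,125 = 2,060.95; Unit 3B 4,092/17,862 × $11,125 = 2,548.62; Unit 2A 1,897/17,862 × $11,125 = 1,181.51; Unit PH1 132/17,862 × $11,125 = 82.21; Unit G1 4,084/17,862 × $11,125 = 2,543.64.
At nearest $25: Unit 2B $2,700; Unit 5B $2,050; Unit 3B $2,550; Unit 2A $1,175; Unit PH1 $75; Unit G1 $2,550. Sum = $11,100.
Difference $11,125 − $11,100 = +$25 applied to Unit 3B: Unit 3B becomes $2,575.

Unit 2B: $2,700; Unit 5B: $2,050; Unit 3B: $2,575; Unit 2A: $1,175; Unit PH1: $75; Unit G1: $2,550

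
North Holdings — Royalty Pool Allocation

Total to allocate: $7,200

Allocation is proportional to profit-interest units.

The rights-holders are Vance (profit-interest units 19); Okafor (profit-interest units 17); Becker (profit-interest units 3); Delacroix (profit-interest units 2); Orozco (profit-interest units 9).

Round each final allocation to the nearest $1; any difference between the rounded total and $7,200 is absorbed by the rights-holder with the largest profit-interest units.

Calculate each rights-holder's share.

Vance: $2,736 | Okafor: $2,448 | Becker: $432 | Delacroix: $288 | Orozco: $1,296

Sum of profit-interest units: 19 + 17 + 3 + 2 + 9 = 50.
Raw shares: Vance 2,736.00; Okafor 2,448.00; Becker 432.00; Delacroix 288.00; Orozco 1,296.00.
At nearest $1: Vance $2,736; Okafor $2,448; Becker $432; Delacroix $288; Orozco $1,296. Sum = $7,200.
Rounded total matches; no reconciliation needed.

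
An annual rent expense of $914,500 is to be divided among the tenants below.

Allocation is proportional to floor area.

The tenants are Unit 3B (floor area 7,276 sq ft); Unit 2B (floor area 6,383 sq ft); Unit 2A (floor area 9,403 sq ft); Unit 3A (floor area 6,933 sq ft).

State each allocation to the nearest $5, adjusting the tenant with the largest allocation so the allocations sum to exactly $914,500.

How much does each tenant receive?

Unit 3B: $221,835 · Unit 2B: $194,610 · Unit 2A: $286,680 · Unit 3A: $211,375

Combined floor area = 29,995.
Raw shares: Unit 3B 7,276/29,995 × $914,500 = 221,833.71; Unit 2B 6,383/29,995 × $914,500 = 194,607.55; Unit 2A 9,403/29,995 × $914,500 = 286,682.56; Unit 3A 6,933/29,995 × $914,500 = 211,376.18.
Rounded to nearest $5: Unit 3B $221,835; Unit 2B $194,610; Unit 2A $286,685; Unit 3A $211,375. Sum = $914,505.
Difference $914,500 − $914,505 = −$5 applied to largest allocation (Unit 2A): Unit 2A becomes $286,680.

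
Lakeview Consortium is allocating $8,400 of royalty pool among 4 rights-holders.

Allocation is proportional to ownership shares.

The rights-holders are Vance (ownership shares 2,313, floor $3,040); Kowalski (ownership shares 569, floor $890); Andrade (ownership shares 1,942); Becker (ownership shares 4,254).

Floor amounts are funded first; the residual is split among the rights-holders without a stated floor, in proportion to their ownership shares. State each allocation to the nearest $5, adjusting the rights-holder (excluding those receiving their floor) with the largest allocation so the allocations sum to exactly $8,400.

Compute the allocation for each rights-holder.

Vance: $3,040 | Kowalski: $890 | Andrade: $1,400 | Becker: $3,070

Minimums first: Vance $3,040; Kowalski $890. Remaining pool $4,470.
Remaining pool split over remaining ownership shares 6,196: Andrade 1,401.02 → $1,400; Becker 3,068.98 → $3,070.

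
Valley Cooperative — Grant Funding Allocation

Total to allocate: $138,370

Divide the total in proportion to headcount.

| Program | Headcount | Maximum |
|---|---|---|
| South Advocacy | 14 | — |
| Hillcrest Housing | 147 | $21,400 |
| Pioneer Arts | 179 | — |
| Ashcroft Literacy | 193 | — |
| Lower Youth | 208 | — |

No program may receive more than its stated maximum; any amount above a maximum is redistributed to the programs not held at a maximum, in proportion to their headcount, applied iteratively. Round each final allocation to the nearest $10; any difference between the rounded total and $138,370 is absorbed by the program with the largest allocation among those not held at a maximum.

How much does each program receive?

Headcount total: 741.
Pro-rata shares before constraints: South Advocacy 2,614.28; Hillcrest Housing 27,449.92; Pioneer Arts 33,425.41; Ashcroft Literacy 36,039.69; Lower Youth 38,840.70.
Cap binds for Hillcrest Housing ($21,400); balance $116,970 reallocated over remaining headcount 594.
Shares after redistribution: South Advocacy 2,756.87 → $2,760; Pioneer Arts 35,248.54 → $35,250; Ashcroft Literacy 38,005.40 → $38,010; Lower Youth 40,959.19 → $40,960.
Rounding difference −$10 applied to Lower Youth → $40,950.

South Advocacy: $2,760 | Hillcrest Housing: $21,400 | Pioneer Arts: $35,250 | Ashcroft Literacy: $38,010 | Lower Youth: $40,950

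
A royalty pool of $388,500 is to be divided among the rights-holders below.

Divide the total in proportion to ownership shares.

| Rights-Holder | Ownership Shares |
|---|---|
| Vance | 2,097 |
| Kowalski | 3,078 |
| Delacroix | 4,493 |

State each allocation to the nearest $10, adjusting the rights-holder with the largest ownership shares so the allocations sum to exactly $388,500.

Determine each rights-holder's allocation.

Ownership shares total: 9,668.
Unrounded shares: Vance 2,097/9,668 × $388,500 = 84,266.08; Kowalski 3,078/9,668 × $388,500 = 123,686.70; Delacroix 4,493/9,668 × $388,500 = 180,547.22.
Rounded to nearest $10: Vance $84,270; Kowalski $123,690; Delacroix $180,550. Sum = $388,510.
Difference $388,500 − $388,510 = −$10 applied to largest ownership shares (Delacroix): Delacroix becomes $180,540.

Vance: $84,270 | Kowalski: $123,690 | Delacroix: $180,540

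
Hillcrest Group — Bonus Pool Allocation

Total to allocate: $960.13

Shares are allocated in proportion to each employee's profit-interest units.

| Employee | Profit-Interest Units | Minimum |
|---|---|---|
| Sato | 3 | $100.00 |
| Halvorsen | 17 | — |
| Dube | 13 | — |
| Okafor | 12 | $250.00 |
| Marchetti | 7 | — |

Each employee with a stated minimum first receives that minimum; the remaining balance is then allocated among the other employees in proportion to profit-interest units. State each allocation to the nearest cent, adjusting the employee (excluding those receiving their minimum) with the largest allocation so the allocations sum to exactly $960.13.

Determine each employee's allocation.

Minimums first: Sato $100.00; Okafor $250.00. Balance $610.13.
Balance split over remaining profit-interest units 37: Halvorsen 280.3300 → $280.33; Dube 214.3700 → $214.37; Marchetti 115.4300 → $115.43.

Sato: $100.00 | Halvorsen: $280.33 | Dube: $214.37 | Okafor: $250.00 | Marchetti: $115.43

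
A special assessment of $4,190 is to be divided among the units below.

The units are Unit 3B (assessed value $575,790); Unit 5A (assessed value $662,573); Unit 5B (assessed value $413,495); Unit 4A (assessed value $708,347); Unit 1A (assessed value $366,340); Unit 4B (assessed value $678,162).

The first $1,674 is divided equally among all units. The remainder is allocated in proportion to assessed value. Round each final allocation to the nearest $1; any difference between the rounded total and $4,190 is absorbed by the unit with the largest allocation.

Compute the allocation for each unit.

Unit 3B: $704 · Unit 5A: $769 · Unit 5B: $585 · Unit 4A: $802 · Unit 1A: $550 · Unit 4B: $780

$1,674 shared equally gives $279 per unit.
Remainder $2,516 by assessed value (total 3,404,707): Unit 3B 425.496 → $425; Unit 5A 489.63 → $490; Unit 5B 305.56 → $306; Unit 4A 523.45 → $523; Unit 1A 270.72 → $271; Unit 4B 501.15 → $501.
Totals: Unit 3B $279 + $425 = $704; Unit 5A $279 + $490 = $769; Unit 5B $279 + $306 = $585; Unit 4A $279 + $523 = $802; Unit 1A $279 + $271 = $550; Unit 4B $279 + $501 = $780.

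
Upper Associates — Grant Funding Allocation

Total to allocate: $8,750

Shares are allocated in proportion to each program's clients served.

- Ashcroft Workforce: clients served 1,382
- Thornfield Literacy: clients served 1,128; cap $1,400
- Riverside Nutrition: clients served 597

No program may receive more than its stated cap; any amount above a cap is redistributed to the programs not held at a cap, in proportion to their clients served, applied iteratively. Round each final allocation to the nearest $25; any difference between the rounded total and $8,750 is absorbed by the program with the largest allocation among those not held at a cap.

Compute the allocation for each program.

Total clients served = 3,107.
Pro-rata shares before constraints: Ashcroft Workforce 3,892.02; Thornfield Literacy 3,176.70; Riverside Nutrition 1,681.28.
Held at cap: Thornfield Literacy ($1,400); balance $7,350 reallocated over remaining clients served 1,979.
Redistributed shares: Ashcroft Workforce 5,132.74 → $5,125; Riverside Nutrition 2,217.26 → $2,225.

Ashcroft Workforce: $5,125; Thornfield Literacy: $1,400; Riverside Nutrition: $2,225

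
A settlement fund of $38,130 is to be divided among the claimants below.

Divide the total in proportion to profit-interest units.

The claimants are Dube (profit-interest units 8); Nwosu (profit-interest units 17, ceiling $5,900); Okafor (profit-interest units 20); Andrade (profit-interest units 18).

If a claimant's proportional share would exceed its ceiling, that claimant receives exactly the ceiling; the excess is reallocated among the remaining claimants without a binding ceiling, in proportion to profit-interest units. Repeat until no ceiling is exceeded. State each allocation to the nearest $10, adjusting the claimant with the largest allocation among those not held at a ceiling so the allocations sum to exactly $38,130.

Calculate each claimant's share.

Sum of profit-interest units: 63.
Pro-rata shares before constraints: Dube 4,841.90; Nwosu 10,289.05; Okafor 12,104.76; Andrade 10,894.29.
Capped: Nwosu ($5,900); residual $32,230 reallocated over remaining profit-interest units 46.
Redistributed shares: Dube 5,605.22 → $5,610; Okafor 14,013.04 → $14,010; Andrade 12,611.74 → $12,610.

Dube: $5,610 · Nwosu: $5,900 · Okafor: $14,010 · Andrade: $12,610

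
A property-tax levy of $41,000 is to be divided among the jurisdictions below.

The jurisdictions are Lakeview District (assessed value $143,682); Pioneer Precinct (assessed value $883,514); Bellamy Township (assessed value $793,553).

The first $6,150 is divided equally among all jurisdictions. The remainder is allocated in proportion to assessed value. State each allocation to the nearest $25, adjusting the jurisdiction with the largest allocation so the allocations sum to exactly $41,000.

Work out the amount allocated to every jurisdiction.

Lakeview District: $4,800 · Pioneer Precinct: $18,950 · Bellamy Township: $17,250

$6,150 shared equally gives $2,050 per jurisdiction.
Remainder $34,850 by assessed value (total 1,820,749): Lakeview District 2,750.14 → $2,750; Pioneer Precinct 16,910.88 → $16,900; Bellamy Township 15,188.98 → $15,200.
Totals: Lakeview District $2,050 + $2,750 = $4,800; Pioneer Precinct $2,050 + $16,900 = $18,950; Bellamy Township $2,050 + $15,200 = $17,250.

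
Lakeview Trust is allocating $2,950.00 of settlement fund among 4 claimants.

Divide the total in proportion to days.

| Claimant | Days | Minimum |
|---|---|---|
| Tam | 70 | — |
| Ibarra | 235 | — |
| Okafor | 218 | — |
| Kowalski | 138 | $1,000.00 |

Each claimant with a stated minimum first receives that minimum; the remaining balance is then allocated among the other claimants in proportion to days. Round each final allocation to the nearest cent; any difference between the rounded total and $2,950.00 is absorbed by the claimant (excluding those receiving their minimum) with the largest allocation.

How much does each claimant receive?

Fund the minimums — Kowalski $1,000.00. Remaining pool $1,950.00.
Remaining pool split over remaining days 523: Tam 260.9943 → $260.99; Ibarra 876.19503 → $876.20; Okafor 812.8107 → $812.81.

Tam: $260.99 | Ibarra: $876.20 | Okafor: $812.81 | Kowalski: $1,000.00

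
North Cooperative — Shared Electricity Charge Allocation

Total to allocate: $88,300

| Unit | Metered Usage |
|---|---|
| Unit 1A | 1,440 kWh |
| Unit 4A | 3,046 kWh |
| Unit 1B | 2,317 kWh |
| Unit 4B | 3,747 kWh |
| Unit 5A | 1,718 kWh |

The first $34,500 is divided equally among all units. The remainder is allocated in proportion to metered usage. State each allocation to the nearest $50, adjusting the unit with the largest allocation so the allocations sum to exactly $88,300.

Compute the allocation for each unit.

$34,500 shared equally gives $6,900 per unit.
Remainder $53,800 by metered usage (total 12,268): Unit 1A 6,314.97 → $6,300; Unit 4A 13,357.91 → $13,350; Unit 1B 10,160.96 → $10,150; Unit 4B 16,432.07 → $16,450; Unit 5A 7,534.10 → $7,550.
Totals: Unit 1A $6,900 + $6,300 = $13,200; Unit 4A $6,900 + $13,350 = $20,250; Unit 1B $6,900 + $10,150 = $17,050; Unit 4B $6,900 + $16,450 = $23,350; Unit 5A $6,900 + $7,550 = $14,450.

Unit 1A: $13,200 | Unit 4A: $20,250 | Unit 1B: $17,050 | Unit 4B: $23,350 | Unit 5A: $14,450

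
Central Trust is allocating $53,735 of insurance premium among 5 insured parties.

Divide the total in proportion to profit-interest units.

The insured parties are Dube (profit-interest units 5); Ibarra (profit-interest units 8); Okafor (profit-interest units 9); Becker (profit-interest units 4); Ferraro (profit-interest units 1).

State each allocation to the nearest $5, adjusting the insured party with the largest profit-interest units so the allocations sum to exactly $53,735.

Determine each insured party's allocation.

Dube: $9,950 | Ibarra: $15,920 | Okafor: $17,915 | Becker: $7,960 | Ferraro: $1,990

Combined profit-interest units = 27.
Unrounded shares: Dube 5/27 × $53,735 = 9,950.93; Ibarra 8/27 × $53,735 = 15,921.48; Okafor 9/27 × $53,735 = 17,911.67; Becker 4/27 × $53,735 = 7,960.74; Ferraro 1/27 × $53,735 = 1,990.19.
Rounded to nearest $5: Dube $9,950; Ibarra $15,920; Okafor $17,910; Becker $7,960; Ferraro $1,990. Sum = $53,730.
Difference $53,735 − $53,730 = +$5 applied to largest profit-interest units (Okafor): Okafor becomes $17,915.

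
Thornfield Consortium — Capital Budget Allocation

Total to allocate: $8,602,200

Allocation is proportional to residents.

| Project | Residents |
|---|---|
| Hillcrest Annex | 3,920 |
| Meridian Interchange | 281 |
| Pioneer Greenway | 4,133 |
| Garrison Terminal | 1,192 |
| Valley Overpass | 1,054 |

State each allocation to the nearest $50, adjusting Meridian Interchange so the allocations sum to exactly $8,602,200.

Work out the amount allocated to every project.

Sum of residents: 10,580.
Pro-rata amounts: Hillcrest Annex 3,920/10,580 × $8,602,200 = 3,187,204.54; Meridian Interchange 281/10,580 × $8,602,200 = 228,470.53; Pioneer Greenway 4,133/10,580 × $8,602,200 = 3,360,386.82; Garrison Terminal 1,192/10,580 × $8,602,200 = 969,170.36; Valley Overpass 1,054/10,580 × $8,602,200 = 856,967.75.
After rounding ($50): Hillcrest Annex $3,187,200; Meridian Interchange $228,450; Pioneer Greenway $3,360,400; Garrison Terminal $969,150; Valley Overpass $856,950. Sum = $8,602,150.
Difference $8,602,200 − $8,602,150 = +$50 applied to Meridian Interchange: Meridian Interchange becomes $228,500.

Hillcrest Annex: $3,187,200 | Meridian Interchange: $228,500 | Pioneer Greenway: $3,360,400 | Garrison Terminal: $969,150 | Valley Overpass: $856,950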